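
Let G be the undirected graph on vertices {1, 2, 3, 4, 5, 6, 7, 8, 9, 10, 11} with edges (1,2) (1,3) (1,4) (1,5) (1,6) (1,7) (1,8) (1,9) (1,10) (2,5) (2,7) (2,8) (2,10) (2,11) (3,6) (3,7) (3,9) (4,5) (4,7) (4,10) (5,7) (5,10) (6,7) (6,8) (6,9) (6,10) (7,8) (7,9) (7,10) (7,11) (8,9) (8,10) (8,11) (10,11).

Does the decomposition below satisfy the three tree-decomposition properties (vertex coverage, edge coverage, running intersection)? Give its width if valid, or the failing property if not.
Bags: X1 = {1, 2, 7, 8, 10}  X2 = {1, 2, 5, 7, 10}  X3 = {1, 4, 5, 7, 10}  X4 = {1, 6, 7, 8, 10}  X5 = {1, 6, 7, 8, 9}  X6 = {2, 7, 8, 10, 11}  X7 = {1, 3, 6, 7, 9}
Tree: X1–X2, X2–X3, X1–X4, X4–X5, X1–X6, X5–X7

Checking the three conditions: (i) the bags cover all of {1, 2, 3, 4, 5, 6, 7, 8, 9, 10, 11}; (ii) for each edge, some bag contains both endpoints; (iii) the bags containing any fixed vertex form a subtree. All hold, so the decomposition is valid with width 5 − 1 = 4.

Yes; width 4.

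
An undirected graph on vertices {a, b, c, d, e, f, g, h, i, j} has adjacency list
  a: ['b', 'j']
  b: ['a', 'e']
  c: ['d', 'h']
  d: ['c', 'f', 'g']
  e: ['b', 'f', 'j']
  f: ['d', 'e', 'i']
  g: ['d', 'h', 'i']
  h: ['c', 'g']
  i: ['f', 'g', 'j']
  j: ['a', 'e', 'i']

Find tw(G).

A width-2 tree decomposition is:
Bags: B1 = {c, d, h}  B2 = {d, g, h}  B3 = {d, f, g}  B4 = {f, g, i}  B5 = {e, f, i}  B6 = {e, i, j}  B7 = {b, e, j}  B8 = {a, b, j}
Tree: B1–B2, B2–B3, B3–B4, B4–B5, B5–B6, B6–B7, B7–B8
Each bag holds 3 vertices, so the decomposition has width 2, which upper-bounds the treewidth. The edges c–h–g–d–c form a cycle, so G is not a tree and its treewidth is at least 2. Therefore the treewidth is 2.

2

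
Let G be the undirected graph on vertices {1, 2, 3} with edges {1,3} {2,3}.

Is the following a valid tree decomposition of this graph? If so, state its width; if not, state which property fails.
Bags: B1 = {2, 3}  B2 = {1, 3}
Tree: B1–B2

Checking the three conditions: (i) the bags cover all of {1, 2, 3}; (ii) for each edge, some bag contains both endpoints; (iii) the bags containing any fixed vertex form a subtree. All hold, so the decomposition is valid with width 2 − 1 = 1.

Yes; width 1.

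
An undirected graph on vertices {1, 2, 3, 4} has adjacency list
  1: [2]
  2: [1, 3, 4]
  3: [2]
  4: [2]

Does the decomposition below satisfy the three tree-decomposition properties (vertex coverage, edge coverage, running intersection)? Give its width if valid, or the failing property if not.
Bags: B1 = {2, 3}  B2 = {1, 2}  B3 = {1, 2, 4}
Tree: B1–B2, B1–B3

No — bags containing vertex 1 are not connected in the tree.

A tree decomposition must satisfy three properties: every vertex lies in some bag; for every edge, both endpoints lie together in some bag; and for every vertex, the bags containing it form a connected subtree. Here bags containing vertex 1 are not connected in the tree, so the decomposition is invalid.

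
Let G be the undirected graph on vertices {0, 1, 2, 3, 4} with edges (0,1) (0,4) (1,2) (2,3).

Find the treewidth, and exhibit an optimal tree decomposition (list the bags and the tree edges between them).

Treewidth 1.
One optimal decomposition is:
Bags: B1 = {0, 4}  B2 = {0, 1}  B3 = {1, 2}  B4 = {2, 3}
Tree: B1–B2, B2–B3, B3–B4

Each bag holds 2 vertices, so the decomposition has width 1, which upper-bounds the treewidth. Since G has at least one edge (e.g. 4–0), it is not an edgeless graph, so tw(G) ≥ 1. Therefore the treewidth is 1.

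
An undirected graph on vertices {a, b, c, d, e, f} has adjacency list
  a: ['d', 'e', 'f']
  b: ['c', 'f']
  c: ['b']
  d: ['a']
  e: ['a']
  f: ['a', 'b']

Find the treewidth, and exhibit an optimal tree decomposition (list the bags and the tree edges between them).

Every bag has size at most 2, so the width is 2 − 1 = 1 and tw(G) ≤ 1. G has an edge, so its treewidth is at least 1. Hence tw(G) = 1 exactly.

Treewidth 1.
One such decomposition:
Bags: B1 = {b, f}  B2 = {a, f}  B3 = {a, d}  B4 = {b, c}  B5 = {a, e}
Tree: B1–B2, B2–B3, B1–B4, B2–B5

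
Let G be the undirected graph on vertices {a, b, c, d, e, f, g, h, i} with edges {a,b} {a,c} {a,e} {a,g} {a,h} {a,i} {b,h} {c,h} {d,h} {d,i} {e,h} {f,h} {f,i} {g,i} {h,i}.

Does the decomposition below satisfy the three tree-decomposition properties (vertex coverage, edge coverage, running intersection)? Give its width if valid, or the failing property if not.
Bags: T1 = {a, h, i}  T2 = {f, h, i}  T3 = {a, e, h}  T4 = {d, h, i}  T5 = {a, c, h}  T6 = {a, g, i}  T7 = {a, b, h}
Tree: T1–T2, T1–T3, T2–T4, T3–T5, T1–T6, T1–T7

Yes; width 2.

Checking the three conditions: (i) the bags cover all of {a, b, c, d, e, f, g, h, i}; (ii) for each edge, some bag contains both endpoints; (iii) the bags containing any fixed vertex form a subtree. All hold, so the decomposition is valid with width 3 − 1 = 2.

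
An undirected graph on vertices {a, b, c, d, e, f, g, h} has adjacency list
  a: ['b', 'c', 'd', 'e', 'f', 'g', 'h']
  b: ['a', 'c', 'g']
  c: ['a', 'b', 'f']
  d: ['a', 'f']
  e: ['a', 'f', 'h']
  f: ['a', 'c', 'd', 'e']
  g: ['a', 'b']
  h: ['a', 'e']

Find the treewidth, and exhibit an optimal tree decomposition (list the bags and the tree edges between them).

The largest bag has 3 vertices, giving width 2; this decomposition certifies tw(G) ≤ 2. Conversely, {a, b, g} is a clique of size 3, and the vertices of any clique must share a bag in every tree decomposition; so some bag has ≥ 3 vertices and tw(G) ≥ 2. Therefore the treewidth is 2.

Treewidth 2.
Bags: B1 = {a, c, f}  B2 = {a, e, f}  B3 = {a, d, f}  B4 = {a, b, c}  B5 = {a, b, g}  B6 = {a, e, h}
Tree: B1–B2, B2–B3, B1–B4, B4–B5, B2–B6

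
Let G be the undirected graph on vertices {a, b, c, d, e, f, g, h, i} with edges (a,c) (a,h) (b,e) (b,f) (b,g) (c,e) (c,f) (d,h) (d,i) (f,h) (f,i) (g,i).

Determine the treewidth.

3

A width-3 tree decomposition is:
Bags: B1 = {a, c, e, h}  B2 = {c, e, f, h}  B3 = {b, e, f, h}  B4 = {b, d, f, h}  B5 = {b, d, f, i}  B6 = {b, d, g, i}
Tree: B1–B2, B2–B3, B3–B4, B4–B5, B5–B6
Each bag holds 4 vertices, so the decomposition has width 3, which upper-bounds the treewidth. For the lower bound: the 4 vertex sets {a,c,e}, {h}, {f}, {b,d,g,i} are disjoint, each induces a connected subgraph, and every pair is joined by at least one edge of G. Contracting each set to a single vertex therefore yields K_{4} as a minor, and since treewidth is minor-monotone, tw(G) ≥ tw(K_{4}) = 3. Hence tw(G) = 3 exactly.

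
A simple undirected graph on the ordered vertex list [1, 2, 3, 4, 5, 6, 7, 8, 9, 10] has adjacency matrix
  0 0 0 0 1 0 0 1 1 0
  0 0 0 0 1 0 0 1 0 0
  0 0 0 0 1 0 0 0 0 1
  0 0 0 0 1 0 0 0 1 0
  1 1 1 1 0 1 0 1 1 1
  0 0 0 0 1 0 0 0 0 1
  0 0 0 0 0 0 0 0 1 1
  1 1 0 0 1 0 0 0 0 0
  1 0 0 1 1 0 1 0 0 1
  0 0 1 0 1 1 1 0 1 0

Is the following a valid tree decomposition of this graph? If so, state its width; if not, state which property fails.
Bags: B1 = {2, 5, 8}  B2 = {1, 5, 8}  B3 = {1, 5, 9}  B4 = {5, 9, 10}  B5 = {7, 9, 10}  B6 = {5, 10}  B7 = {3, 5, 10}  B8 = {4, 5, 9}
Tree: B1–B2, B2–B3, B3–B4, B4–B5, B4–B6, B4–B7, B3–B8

No — vertex 6 appears in no bag.

A tree decomposition must satisfy three properties: every vertex lies in some bag; for every edge, both endpoints lie together in some bag; and for every vertex, the bags containing it form a connected subtree. Here vertex 6 appears in no bag, so the decomposition is invalid.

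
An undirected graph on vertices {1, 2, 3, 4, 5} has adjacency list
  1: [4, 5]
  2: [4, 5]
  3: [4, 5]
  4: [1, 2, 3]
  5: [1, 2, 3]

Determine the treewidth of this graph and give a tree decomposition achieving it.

Every bag has size at most 3, so the width is 3 − 1 = 2 and tw(G) ≤ 2. Since 2–5–3–4–2 is a cycle in G, G is not acyclic. Forests are exactly the graphs of treewidth ≤ 1, so tw(G) ≥ 2. Combining the bounds, tw(G) = 2.

Treewidth 2.
Bags: B1 = {2, 4, 5}  B2 = {3, 4, 5}  B3 = {1, 4, 5}
Tree: B1–B2, B2–B3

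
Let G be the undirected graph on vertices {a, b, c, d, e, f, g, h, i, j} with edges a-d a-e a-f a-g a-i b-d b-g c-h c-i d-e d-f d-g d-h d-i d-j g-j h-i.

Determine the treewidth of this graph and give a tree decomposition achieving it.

Treewidth 2.
One optimal decomposition is:
Bags: B1 = {a, d, i}  B2 = {a, d, e}  B3 = {d, h, i}  B4 = {a, d, g}  B5 = {c, h, i}  B6 = {a, d, f}  B7 = {b, d, g}  B8 = {d, g, j}
Tree: B1–B2, B1–B3, B1–B4, B3–B5, B2–B6, B4–B7, B4–B8

The largest bag has 3 vertices, giving width 2; this decomposition certifies tw(G) ≤ 2. On the other hand G contains the 3-clique {d, g, j}. A clique must lie in a single bag of any decomposition, so no decomposition can have width below 2. Therefore the treewidth is 2.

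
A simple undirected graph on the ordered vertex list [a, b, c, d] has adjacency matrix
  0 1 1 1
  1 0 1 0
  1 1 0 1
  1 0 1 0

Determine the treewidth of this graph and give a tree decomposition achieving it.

Treewidth 2.
Bags: B1 = {a, c, d}  B2 = {a, b, c}
Tree: B1–B2

Each bag holds 3 vertices, so the decomposition has width 2, which upper-bounds the treewidth. For the lower bound, the 3 vertices {a, c, d} are pairwise adjacent, and any tree decomposition puts a clique entirely inside one bag — forcing width ≥ 2. Combining the bounds, tw(G) = 2.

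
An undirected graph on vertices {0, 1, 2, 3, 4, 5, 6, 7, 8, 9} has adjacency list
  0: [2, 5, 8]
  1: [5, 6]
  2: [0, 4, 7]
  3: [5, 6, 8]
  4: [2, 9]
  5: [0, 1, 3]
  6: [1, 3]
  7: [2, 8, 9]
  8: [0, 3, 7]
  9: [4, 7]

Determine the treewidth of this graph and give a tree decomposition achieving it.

Every bag has size at most 3, so the width is 3 − 1 = 2 and tw(G) ≤ 2. Since 9–4–2–7–9 is a cycle in G, G is not acyclic. Forests are exactly the graphs of treewidth ≤ 1, so tw(G) ≥ 2. Hence tw(G) = 2 exactly.

Treewidth 2.
One such decomposition:
Bags: B1 = {4, 7, 9}  B2 = {2, 4, 7}  B3 = {2, 7, 8}  B4 = {0, 2, 8}  B5 = {0, 3, 8}  B6 = {0, 3, 5}  B7 = {3, 5, 6}  B8 = {1, 5, 6}
Tree: B1–B2, B2–B3, B3–B4, B4–B5, B5–B6, B6–B7, B7–B8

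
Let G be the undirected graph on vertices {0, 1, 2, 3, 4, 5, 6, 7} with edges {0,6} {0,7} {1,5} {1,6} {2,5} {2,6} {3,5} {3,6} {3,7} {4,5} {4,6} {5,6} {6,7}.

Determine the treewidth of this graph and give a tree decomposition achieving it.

Treewidth 2.
One such decomposition:
Bags: B1 = {3, 5, 6}  B2 = {4, 5, 6}  B3 = {2, 5, 6}  B4 = {1, 5, 6}  B5 = {3, 6, 7}  B6 = {0, 6, 7}
Tree: B1–B2, B2–B3, B2–B4, B1–B5, B5–B6

The largest bag has 3 vertices, giving width 2; this decomposition certifies tw(G) ≤ 2. Conversely, {0, 6, 7} is a clique of size 3, and the vertices of any clique must share a bag in every tree decomposition; so some bag has ≥ 3 vertices and tw(G) ≥ 2. Combining the bounds, tw(G) = 2.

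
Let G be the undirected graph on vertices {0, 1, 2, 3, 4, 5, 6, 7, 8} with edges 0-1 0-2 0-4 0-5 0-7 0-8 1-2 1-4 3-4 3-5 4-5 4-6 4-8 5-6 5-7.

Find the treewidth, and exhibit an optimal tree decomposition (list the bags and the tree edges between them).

Every bag has size at most 3, so the width is 3 − 1 = 2 and tw(G) ≤ 2. On the other hand G contains the 3-clique {0, 1, 2}. A clique must lie in a single bag of any decomposition, so no decomposition can have width below 2. Hence tw(G) = 2 exactly.

Treewidth 2.
One such decomposition:
Bags: B1 = {0, 1, 4}  B2 = {0, 1, 2}  B3 = {0, 4, 5}  B4 = {0, 4, 8}  B5 = {3, 4, 5}  B6 = {0, 5, 7}  B7 = {4, 5, 6}
Tree: B1–B2, B1–B3, B3–B4, B3–B5, B3–B6, B5–B7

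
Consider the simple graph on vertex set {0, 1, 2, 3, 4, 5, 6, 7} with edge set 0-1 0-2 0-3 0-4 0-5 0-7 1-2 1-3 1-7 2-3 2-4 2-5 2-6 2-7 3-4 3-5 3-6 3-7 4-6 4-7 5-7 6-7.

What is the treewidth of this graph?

A width-4 tree decomposition is:
Bags: B1 = {0, 1, 2, 3, 7}  B2 = {0, 2, 3, 5, 7}  B3 = {0, 2, 3, 4, 7}  B4 = {2, 3, 4, 6, 7}
Tree: B1–B2, B1–B3, B3–B4
Every bag has size at most 5, so the width is 5 − 1 = 4 and tw(G) ≤ 4. For the lower bound, the 5 vertices {0, 1, 2, 3, 7} are pairwise adjacent, and any tree decomposition puts a clique entirely inside one bag — forcing width ≥ 4. Hence tw(G) = 4 exactly.

4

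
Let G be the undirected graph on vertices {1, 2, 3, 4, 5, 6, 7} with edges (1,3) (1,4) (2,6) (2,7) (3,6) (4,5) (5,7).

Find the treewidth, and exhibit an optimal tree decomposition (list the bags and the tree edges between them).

Treewidth 2.
One such decomposition:
Bags: B1 = {1, 3, 4}  B2 = {3, 4, 6}  B3 = {2, 4, 6}  B4 = {2, 4, 7}  B5 = {4, 5, 7}
Tree: B1–B2, B2–B3, B3–B4, B4–B5

Every bag has size at most 3, so the width is 3 − 1 = 2 and tw(G) ≤ 2. For the lower bound, G contains the cycle 4–1–3–6–2–7–5–4, so G is not a forest; only forests have treewidth ≤ 1, hence tw(G) ≥ 2. Combining the bounds, tw(G) = 2.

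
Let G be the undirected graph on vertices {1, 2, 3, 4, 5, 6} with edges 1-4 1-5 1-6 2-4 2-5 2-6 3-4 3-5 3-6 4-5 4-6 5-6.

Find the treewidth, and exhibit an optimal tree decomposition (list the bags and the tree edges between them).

Every bag has size at most 4, so the width is 4 − 1 = 3 and tw(G) ≤ 3. Conversely, {1, 4, 5, 6} is a clique of size 4, and the vertices of any clique must share a bag in every tree decomposition; so some bag has ≥ 4 vertices and tw(G) ≥ 3. Combining the bounds, tw(G) = 3.

Treewidth 3.
One optimal decomposition is:
Bags: B1 = {1, 4, 5, 6}  B2 = {3, 4, 5, 6}  B3 = {2, 4, 5, 6}
Tree: B1–B2, B1–B3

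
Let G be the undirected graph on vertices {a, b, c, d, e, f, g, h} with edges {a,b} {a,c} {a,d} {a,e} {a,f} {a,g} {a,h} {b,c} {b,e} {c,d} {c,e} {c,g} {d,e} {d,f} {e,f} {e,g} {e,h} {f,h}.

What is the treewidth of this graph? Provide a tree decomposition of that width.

Treewidth 3.
One such decomposition:
Bags: B1 = {a, c, e, g}  B2 = {a, b, c, e}  B3 = {a, c, d, e}  B4 = {a, d, e, f}  B5 = {a, e, f, h}
Tree: B1–B2, B2–B3, B3–B4, B4–B5

Every bag has size at most 4, so the width is 4 − 1 = 3 and tw(G) ≤ 3. Conversely, {a, e, f, h} is a clique of size 4, and the vertices of any clique must share a bag in every tree decomposition; so some bag has ≥ 4 vertices and tw(G) ≥ 3. The upper and lower bounds meet at 3, so that is the treewidth.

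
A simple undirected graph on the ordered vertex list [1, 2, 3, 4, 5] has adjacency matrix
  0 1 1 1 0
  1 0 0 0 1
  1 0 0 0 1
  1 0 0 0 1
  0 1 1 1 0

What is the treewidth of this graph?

A width-2 tree decomposition is:
Bags: B1 = {1, 3, 5}  B2 = {1, 4, 5}  B3 = {1, 2, 5}
Tree: B1–B2, B2–B3
The largest bag has 3 vertices, giving width 2; this decomposition certifies tw(G) ≤ 2. Since 3–5–4–1–3 is a cycle in G, G is not acyclic. Forests are exactly the graphs of treewidth ≤ 1, so tw(G) ≥ 2. Combining the bounds, tw(G) = 2.

2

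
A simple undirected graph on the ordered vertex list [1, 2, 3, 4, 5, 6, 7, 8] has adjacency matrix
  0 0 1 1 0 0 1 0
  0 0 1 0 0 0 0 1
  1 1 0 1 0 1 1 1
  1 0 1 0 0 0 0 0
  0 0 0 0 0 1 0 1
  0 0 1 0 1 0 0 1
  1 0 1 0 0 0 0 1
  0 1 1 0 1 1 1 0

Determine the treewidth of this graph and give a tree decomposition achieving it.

The largest bag has 3 vertices, giving width 2; this decomposition certifies tw(G) ≤ 2. On the other hand G contains the 3-clique {2, 3, 8}. A clique must lie in a single bag of any decomposition, so no decomposition can have width below 2. The upper and lower bounds meet at 2, so that is the treewidth.

Treewidth 2.
Bags: B1 = {3, 7, 8}  B2 = {3, 6, 8}  B3 = {5, 6, 8}  B4 = {1, 3, 7}  B5 = {1, 3, 4}  B6 = {2, 3, 8}
Tree: B1–B2, B2–B3, B1–B4, B4–B5, B2–B6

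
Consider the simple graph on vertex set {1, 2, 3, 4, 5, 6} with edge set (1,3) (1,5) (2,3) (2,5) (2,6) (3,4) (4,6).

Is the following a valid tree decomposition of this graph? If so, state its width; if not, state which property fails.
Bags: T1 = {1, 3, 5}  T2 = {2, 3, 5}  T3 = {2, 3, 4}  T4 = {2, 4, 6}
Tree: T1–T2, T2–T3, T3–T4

Yes; width 2.

Vertex coverage: the bags together contain {1, 2, 3, 4, 5, 6}, the full vertex set. Edge coverage: each edge of G has both endpoints in at least one bag. Running intersection: for every vertex, the bags containing it form a connected subtree. All three properties hold, so this is a valid tree decomposition of width max|bag| − 1 = 2, and hence tw(G) ≤ 2.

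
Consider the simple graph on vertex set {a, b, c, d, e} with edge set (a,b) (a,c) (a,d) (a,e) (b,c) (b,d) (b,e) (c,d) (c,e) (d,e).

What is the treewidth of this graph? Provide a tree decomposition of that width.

Treewidth 4.
Bags: B1 = {a, b, c, d, e}
Tree: (single bag)

With just one bag of size 5, the width is 5 − 1 = 4, so tw(G) ≤ 4. Conversely, {a, b, c, d, e} is a clique of size 5, and the vertices of any clique must share a bag in every tree decomposition; so some bag has ≥ 5 vertices and tw(G) ≥ 4. Combining the bounds, tw(G) = 4.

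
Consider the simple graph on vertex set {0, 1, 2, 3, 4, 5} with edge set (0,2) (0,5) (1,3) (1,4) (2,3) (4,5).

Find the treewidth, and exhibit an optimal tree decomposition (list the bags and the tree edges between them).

Every bag has size at most 3, so the width is 3 − 1 = 2 and tw(G) ≤ 2. Since 3–2–0–5–4–1–3 is a cycle in G, G is not acyclic. Forests are exactly the graphs of treewidth ≤ 1, so tw(G) ≥ 2. Hence tw(G) = 2 exactly.

Treewidth 2.
One optimal decomposition is:
Bags: B1 = {0, 2, 3}  B2 = {0, 3, 5}  B3 = {3, 4, 5}  B4 = {1, 3, 4}
Tree: B1–B2, B2–B3, B3–B4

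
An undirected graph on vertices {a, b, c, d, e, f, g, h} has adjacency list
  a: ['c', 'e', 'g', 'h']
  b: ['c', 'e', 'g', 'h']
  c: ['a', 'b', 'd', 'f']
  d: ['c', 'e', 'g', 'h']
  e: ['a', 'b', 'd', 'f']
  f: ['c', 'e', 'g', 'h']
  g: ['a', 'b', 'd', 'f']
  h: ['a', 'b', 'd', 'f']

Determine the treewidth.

A width-4 tree decomposition is:
Bags: B1 = {c, d, e, g, h}  B2 = {a, c, e, g, h}  B3 = {b, c, e, g, h}  B4 = {c, e, f, g, h}
Tree: B1–B2, B2–B3, B3–B4
Every bag has size at most 5, so the width is 5 − 1 = 4 and tw(G) ≤ 4. For the lower bound: the 5 vertex sets {c,d}, {a,g}, {b,e}, {h}, {f} are disjoint, each induces a connected subgraph, and every pair is joined by at least one edge of G. Contracting each set to a single vertex therefore yields K_{5} as a minor, and since treewidth is minor-monotone, tw(G) ≥ tw(K_{5}) = 4. Hence tw(G) = 4 exactly.

4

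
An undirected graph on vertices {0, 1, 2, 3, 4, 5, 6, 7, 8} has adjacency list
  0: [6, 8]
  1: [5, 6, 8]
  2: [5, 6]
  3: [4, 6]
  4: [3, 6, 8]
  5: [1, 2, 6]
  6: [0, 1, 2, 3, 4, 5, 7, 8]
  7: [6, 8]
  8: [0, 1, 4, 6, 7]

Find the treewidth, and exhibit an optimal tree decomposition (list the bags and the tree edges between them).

Treewidth 2.
One optimal decomposition is:
Bags: B1 = {4, 6, 8}  B2 = {1, 6, 8}  B3 = {1, 5, 6}  B4 = {6, 7, 8}  B5 = {0, 6, 8}  B6 = {2, 5, 6}  B7 = {3, 4, 6}
Tree: B1–B2, B2–B3, B1–B4, B2–B5, B3–B6, B1–B7

The largest bag has 3 vertices, giving width 2; this decomposition certifies tw(G) ≤ 2. On the other hand G contains the 3-clique {0, 6, 8}. A clique must lie in a single bag of any decomposition, so no decomposition can have width below 2. The upper and lower bounds meet at 2, so that is the treewidth.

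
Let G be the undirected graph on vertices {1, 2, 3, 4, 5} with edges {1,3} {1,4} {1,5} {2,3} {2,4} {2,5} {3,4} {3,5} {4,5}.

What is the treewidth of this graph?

A width-3 tree decomposition is:
Bags: B1 = {1, 3, 4, 5}  B2 = {2, 3, 4, 5}
Tree: B1–B2
Each bag holds 4 vertices, so the decomposition has width 3, which upper-bounds the treewidth. For the lower bound, the 4 vertices {1, 3, 4, 5} are pairwise adjacent, and any tree decomposition puts a clique entirely inside one bag — forcing width ≥ 3. Therefore the treewidth is 3.

3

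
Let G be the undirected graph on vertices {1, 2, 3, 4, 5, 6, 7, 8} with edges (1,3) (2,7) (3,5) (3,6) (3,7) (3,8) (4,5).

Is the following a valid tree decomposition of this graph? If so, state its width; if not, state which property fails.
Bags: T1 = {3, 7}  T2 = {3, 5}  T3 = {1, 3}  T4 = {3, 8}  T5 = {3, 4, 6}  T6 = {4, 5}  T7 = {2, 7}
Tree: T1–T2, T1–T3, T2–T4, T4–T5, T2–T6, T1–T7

No — bags containing vertex 4 are not connected in the tree.

A tree decomposition must satisfy three properties: every vertex lies in some bag; for every edge, both endpoints lie together in some bag; and for every vertex, the bags containing it form a connected subtree. Here bags containing vertex 4 are not connected in the tree, so the decomposition is invalid.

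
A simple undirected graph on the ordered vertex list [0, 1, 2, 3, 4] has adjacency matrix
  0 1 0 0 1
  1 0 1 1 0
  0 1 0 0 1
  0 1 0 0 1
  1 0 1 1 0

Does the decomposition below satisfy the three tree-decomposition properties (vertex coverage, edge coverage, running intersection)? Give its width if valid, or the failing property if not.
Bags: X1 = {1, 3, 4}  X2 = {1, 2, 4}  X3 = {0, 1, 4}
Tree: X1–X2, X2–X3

Yes; width 2.

Every vertex of G appears in some bag (union = {0, 1, 2, 3, 4}); every edge is covered by a bag; and for each vertex v the set of bags containing v is connected in the bag tree. The decomposition is therefore valid. The largest bag has 3 vertices, so the width is 2.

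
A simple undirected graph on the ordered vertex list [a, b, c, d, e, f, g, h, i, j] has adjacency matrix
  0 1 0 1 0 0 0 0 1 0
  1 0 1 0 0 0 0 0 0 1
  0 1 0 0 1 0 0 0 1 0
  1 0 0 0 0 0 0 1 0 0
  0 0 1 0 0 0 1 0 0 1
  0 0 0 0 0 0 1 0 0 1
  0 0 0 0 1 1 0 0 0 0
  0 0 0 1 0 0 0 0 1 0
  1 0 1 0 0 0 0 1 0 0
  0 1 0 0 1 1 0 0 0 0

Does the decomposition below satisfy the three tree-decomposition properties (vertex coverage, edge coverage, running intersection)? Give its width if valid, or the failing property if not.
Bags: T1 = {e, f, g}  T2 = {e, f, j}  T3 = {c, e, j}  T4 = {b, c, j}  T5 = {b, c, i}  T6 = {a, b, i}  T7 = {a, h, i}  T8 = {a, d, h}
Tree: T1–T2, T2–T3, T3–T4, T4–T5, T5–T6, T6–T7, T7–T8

Yes; width 2.

Vertex coverage: the bags together contain {a, b, c, d, e, f, g, h, i, j}, the full vertex set. Edge coverage: each edge of G has both endpoints in at least one bag. Running intersection: for every vertex, the bags containing it form a connected subtree. All three properties hold, so this is a valid tree decomposition of width max|bag| − 1 = 2, and hence tw(G) ≤ 2.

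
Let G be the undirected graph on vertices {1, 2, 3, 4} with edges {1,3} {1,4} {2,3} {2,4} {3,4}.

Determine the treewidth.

2

A width-2 tree decomposition is:
Bags: B1 = {2, 3, 4}  B2 = {1, 3, 4}
Tree: B1–B2
Every bag has size at most 3, so the width is 3 − 1 = 2 and tw(G) ≤ 2. For the lower bound, the 3 vertices {1, 3, 4} are pairwise adjacent, and any tree decomposition puts a clique entirely inside one bag — forcing width ≥ 2. The upper and lower bounds meet at 2, so that is the treewidth.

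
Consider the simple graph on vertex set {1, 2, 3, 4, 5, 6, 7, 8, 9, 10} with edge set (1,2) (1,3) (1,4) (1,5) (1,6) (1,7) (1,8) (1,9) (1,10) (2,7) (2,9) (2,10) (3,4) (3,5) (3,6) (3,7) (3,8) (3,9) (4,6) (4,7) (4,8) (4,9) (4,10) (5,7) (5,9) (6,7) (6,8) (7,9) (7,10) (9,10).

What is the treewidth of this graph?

A width-4 tree decomposition is:
Bags: B1 = {1, 3, 5, 7, 9}  B2 = {1, 3, 4, 7, 9}  B3 = {1, 4, 7, 9, 10}  B4 = {1, 3, 4, 6, 7}  B5 = {1, 3, 4, 6, 8}  B6 = {1, 2, 7, 9, 10}
Tree: B1–B2, B2–B3, B2–B4, B4–B5, B3–B6
Each bag holds 5 vertices, so the decomposition has width 4, which upper-bounds the treewidth. Conversely, {1, 3, 4, 6, 8} is a clique of size 5, and the vertices of any clique must share a bag in every tree decomposition; so some bag has ≥ 5 vertices and tw(G) ≥ 4. The upper and lower bounds meet at 4, so that is the treewidth.

4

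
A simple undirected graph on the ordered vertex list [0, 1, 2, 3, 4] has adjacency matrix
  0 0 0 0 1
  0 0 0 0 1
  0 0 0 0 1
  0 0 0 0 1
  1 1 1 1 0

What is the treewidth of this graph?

A width-1 tree decomposition is:
Bags: B1 = {2, 4}  B2 = {3, 4}  B3 = {0, 4}  B4 = {1, 4}
Tree: B1–B2, B2–B3, B2–B4
Every bag has size at most 2, so the width is 2 − 1 = 1 and tw(G) ≤ 1. G has an edge, so its treewidth is at least 1. Combining the bounds, tw(G) = 1.

1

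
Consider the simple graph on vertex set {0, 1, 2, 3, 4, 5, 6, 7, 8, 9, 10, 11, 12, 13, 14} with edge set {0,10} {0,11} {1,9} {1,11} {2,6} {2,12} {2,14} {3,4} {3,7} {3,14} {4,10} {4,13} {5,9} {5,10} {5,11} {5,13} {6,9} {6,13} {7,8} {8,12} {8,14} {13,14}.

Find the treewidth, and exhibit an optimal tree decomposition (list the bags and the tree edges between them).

Every bag has size at most 4, so the width is 4 − 1 = 3 and tw(G) ≤ 3. For the lower bound: the 4 vertex sets {7,8,12}, {2}, {14}, {3,4,6,13} are disjoint, each induces a connected subgraph, and every pair is joined by at least one edge of G. Contracting each set to a single vertex therefore yields K_{4} as a minor, and since treewidth is minor-monotone, tw(G) ≥ tw(K_{4}) = 3. The upper and lower bounds meet at 3, so that is the treewidth.

Treewidth 3.
Bags: B1 = {2, 7, 8, 12}  B2 = {2, 7, 8, 14}  B3 = {2, 3, 7, 14}  B4 = {2, 3, 6, 14}  B5 = {3, 6, 13, 14}  B6 = {3, 4, 6, 13}  B7 = {4, 6, 9, 13}  B8 = {4, 5, 9, 13}  B9 = {4, 5, 9, 10}  B10 = {1, 5, 9, 10}  B11 = {1, 5, 10, 11}  B12 = {0, 1, 10, 11}
Tree: B1–B2, B2–B3, B3–B4, B4–B5, B5–B6, B6–B7, B7–B8, B8–B9, B9–B10, B10–B11, B11–B12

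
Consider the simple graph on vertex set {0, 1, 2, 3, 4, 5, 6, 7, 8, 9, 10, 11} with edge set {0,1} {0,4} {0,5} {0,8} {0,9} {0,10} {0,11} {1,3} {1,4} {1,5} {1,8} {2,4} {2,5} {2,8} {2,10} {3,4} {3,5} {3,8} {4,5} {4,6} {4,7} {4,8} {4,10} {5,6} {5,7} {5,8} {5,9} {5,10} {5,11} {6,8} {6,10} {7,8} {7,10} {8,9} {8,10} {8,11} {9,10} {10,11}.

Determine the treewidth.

A width-4 tree decomposition is:
Bags: B1 = {0, 5, 8, 10, 11}  B2 = {0, 4, 5, 8, 10}  B3 = {4, 5, 7, 8, 10}  B4 = {0, 1, 4, 5, 8}  B5 = {0, 5, 8, 9, 10}  B6 = {1, 3, 4, 5, 8}  B7 = {4, 5, 6, 8, 10}  B8 = {2, 4, 5, 8, 10}
Tree: B1–B2, B2–B3, B2–B4, B2–B5, B4–B6, B3–B7, B3–B8
Each bag holds 5 vertices, so the decomposition has width 4, which upper-bounds the treewidth. Conversely, {0, 5, 8, 9, 10} is a clique of size 5, and the vertices of any clique must share a bag in every tree decomposition; so some bag has ≥ 5 vertices and tw(G) ≥ 4. Therefore the treewidth is 4.

4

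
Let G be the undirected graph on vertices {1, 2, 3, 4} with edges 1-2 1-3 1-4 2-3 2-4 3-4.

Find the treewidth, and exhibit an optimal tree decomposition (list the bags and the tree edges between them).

With just one bag of size 4, the width is 4 − 1 = 3, so tw(G) ≤ 3. Conversely, {1, 2, 3, 4} is a clique of size 4, and the vertices of any clique must share a bag in every tree decomposition; so some bag has ≥ 4 vertices and tw(G) ≥ 3. Hence tw(G) = 3 exactly.

Treewidth 3.
Bags: B1 = {1, 2, 3, 4}
Tree: (single bag)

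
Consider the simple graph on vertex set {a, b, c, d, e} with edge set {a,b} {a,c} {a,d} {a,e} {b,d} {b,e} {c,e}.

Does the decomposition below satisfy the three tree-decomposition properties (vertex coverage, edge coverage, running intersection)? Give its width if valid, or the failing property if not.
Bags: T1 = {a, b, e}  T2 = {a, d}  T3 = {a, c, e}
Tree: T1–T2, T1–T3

A tree decomposition must satisfy three properties: every vertex lies in some bag; for every edge, both endpoints lie together in some bag; and for every vertex, the bags containing it form a connected subtree. Here edge (b,d) lies in no bag, so the decomposition is invalid.

No — edge (b,d) lies in no bag.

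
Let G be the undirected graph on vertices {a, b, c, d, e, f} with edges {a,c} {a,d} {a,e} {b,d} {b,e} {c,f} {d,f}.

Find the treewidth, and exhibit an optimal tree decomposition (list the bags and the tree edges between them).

Every bag has size at most 3, so the width is 3 − 1 = 2 and tw(G) ≤ 2. For the lower bound, G contains the cycle e–b–d–a–e, so G is not a forest; only forests have treewidth ≤ 1, hence tw(G) ≥ 2. Therefore the treewidth is 2.

Treewidth 2.
One such decomposition:
Bags: B1 = {a, b, e}  B2 = {a, b, d}  B3 = {a, c, d}  B4 = {c, d, f}
Tree: B1–B2, B2–B3, B3–B4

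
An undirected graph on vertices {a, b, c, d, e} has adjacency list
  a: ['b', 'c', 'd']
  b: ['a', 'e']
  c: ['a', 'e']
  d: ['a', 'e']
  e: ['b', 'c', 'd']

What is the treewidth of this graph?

2

A width-2 tree decomposition is:
Bags: B1 = {a, b, e}  B2 = {a, d, e}  B3 = {a, c, e}
Tree: B1–B2, B2–B3
The largest bag has 3 vertices, giving width 2; this decomposition certifies tw(G) ≤ 2. The edges b–a–d–e–b form a cycle, so G is not a tree and its treewidth is at least 2. Hence tw(G) = 2 exactly.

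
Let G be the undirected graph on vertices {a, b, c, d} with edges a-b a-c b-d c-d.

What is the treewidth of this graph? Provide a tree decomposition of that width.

Treewidth 2.
Bags: B1 = {a, c, d}  B2 = {a, b, d}
Tree: B1–B2

The largest bag has 3 vertices, giving width 2; this decomposition certifies tw(G) ≤ 2. The edges a–c–d–b–a form a cycle, so G is not a tree and its treewidth is at least 2. The upper and lower bounds meet at 2, so that is the treewidth.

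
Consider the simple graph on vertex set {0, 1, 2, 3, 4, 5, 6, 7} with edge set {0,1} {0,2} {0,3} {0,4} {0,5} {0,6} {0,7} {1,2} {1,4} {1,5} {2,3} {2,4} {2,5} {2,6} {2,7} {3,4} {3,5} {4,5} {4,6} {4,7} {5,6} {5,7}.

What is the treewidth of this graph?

A width-4 tree decomposition is:
Bags: B1 = {0, 1, 2, 4, 5}  B2 = {0, 2, 3, 4, 5}  B3 = {0, 2, 4, 5, 6}  B4 = {0, 2, 4, 5, 7}
Tree: B1–B2, B2–B3, B3–B4
Each bag holds 5 vertices, so the decomposition has width 4, which upper-bounds the treewidth. For the lower bound, the 5 vertices {0, 1, 2, 4, 5} are pairwise adjacent, and any tree decomposition puts a clique entirely inside one bag — forcing width ≥ 4. Combining the bounds, tw(G) = 4.

4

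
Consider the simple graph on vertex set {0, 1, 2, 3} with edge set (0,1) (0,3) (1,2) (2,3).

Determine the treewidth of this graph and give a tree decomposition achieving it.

Treewidth 2.
One optimal decomposition is:
Bags: B1 = {1, 2, 3}  B2 = {0, 1, 3}
Tree: B1–B2

Every bag has size at most 3, so the width is 3 − 1 = 2 and tw(G) ≤ 2. For the lower bound, G contains the cycle 1–2–3–0–1, so G is not a forest; only forests have treewidth ≤ 1, hence tw(G) ≥ 2. Therefore the treewidth is 2.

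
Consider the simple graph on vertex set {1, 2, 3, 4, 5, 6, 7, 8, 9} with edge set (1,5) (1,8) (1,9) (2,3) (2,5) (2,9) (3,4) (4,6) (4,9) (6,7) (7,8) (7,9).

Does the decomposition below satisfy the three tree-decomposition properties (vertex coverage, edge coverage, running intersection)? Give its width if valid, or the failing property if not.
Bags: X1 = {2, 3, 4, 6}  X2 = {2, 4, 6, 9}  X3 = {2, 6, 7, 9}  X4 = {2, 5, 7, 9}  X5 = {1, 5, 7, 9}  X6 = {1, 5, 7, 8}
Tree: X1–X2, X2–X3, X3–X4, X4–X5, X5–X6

Yes; width 3.

Checking the three conditions: (i) the bags cover all of {1, 2, 3, 4, 5, 6, 7, 8, 9}; (ii) for each edge, some bag contains both endpoints; (iii) the bags containing any fixed vertex form a subtree. All hold, so the decomposition is valid with width 4 − 1 = 3.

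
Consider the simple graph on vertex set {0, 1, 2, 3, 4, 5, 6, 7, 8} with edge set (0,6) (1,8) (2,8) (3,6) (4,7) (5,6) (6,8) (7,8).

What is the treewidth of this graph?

1

A width-1 tree decomposition is:
Bags: B1 = {7, 8}  B2 = {6, 8}  B3 = {5, 6}  B4 = {1, 8}  B5 = {3, 6}  B6 = {4, 7}  B7 = {2, 8}  B8 = {0, 6}
Tree: B1–B2, B2–B3, B2–B4, B3–B5, B1–B6, B1–B7, B5–B8
Every bag has size at most 2, so the width is 2 − 1 = 1 and tw(G) ≤ 1. G has an edge, so its treewidth is at least 1. The upper and lower bounds meet at 1, so that is the treewidth.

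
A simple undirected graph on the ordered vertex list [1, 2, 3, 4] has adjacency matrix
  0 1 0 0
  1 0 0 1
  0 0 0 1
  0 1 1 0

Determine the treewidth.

A width-1 tree decomposition is:
Bags: B1 = {2, 4}  B2 = {1, 2}  B3 = {3, 4}
Tree: B1–B2, B1–B3
Every bag has size at most 2, so the width is 2 − 1 = 1 and tw(G) ≤ 1. Any graph with an edge has treewidth ≥ 1, and G has the edge 2–4. Therefore the treewidth is 1.

1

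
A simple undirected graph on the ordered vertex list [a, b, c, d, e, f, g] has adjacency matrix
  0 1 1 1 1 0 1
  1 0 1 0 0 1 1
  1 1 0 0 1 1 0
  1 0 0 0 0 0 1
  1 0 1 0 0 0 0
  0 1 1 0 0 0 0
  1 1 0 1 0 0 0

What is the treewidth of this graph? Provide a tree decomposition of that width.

Every bag has size at most 3, so the width is 3 − 1 = 2 and tw(G) ≤ 2. For the lower bound, the 3 vertices {a, d, g} are pairwise adjacent, and any tree decomposition puts a clique entirely inside one bag — forcing width ≥ 2. Combining the bounds, tw(G) = 2.

Treewidth 2.
One optimal decomposition is:
Bags: B1 = {a, b, c}  B2 = {b, c, f}  B3 = {a, b, g}  B4 = {a, d, g}  B5 = {a, c, e}
Tree: B1–B2, B1–B3, B3–B4, B1–B5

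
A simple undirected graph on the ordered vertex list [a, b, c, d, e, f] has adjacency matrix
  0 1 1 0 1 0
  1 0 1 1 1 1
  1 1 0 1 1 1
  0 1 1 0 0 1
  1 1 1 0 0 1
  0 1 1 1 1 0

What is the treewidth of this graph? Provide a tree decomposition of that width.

Every bag has size at most 4, so the width is 4 − 1 = 3 and tw(G) ≤ 3. Conversely, {b, c, d, f} is a clique of size 4, and the vertices of any clique must share a bag in every tree decomposition; so some bag has ≥ 4 vertices and tw(G) ≥ 3. Combining the bounds, tw(G) = 3.

Treewidth 3.
One optimal decomposition is:
Bags: B1 = {b, c, e, f}  B2 = {b, c, d, f}  B3 = {a, b, c, e}
Tree: B1–B2, B1–B3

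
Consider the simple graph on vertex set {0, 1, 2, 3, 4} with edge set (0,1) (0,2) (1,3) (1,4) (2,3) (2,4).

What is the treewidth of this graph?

2

A width-2 tree decomposition is:
Bags: B1 = {1, 2, 4}  B2 = {0, 1, 2}  B3 = {1, 2, 3}
Tree: B1–B2, B2–B3
Every bag has size at most 3, so the width is 3 − 1 = 2 and tw(G) ≤ 2. The edges 4–2–0–1–4 form a cycle, so G is not a tree and its treewidth is at least 2. Combining the bounds, tw(G) = 2.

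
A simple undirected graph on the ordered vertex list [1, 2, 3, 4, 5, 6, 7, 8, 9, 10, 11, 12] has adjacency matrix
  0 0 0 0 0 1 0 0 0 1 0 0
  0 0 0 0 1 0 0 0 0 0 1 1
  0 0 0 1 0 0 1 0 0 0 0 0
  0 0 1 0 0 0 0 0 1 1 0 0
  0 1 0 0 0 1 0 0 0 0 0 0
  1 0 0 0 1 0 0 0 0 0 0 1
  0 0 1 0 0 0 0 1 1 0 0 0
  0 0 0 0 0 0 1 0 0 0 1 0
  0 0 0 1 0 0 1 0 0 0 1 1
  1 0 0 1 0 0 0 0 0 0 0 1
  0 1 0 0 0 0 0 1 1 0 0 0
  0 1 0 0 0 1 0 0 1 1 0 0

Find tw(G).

3

A width-3 tree decomposition is:
Bags: B1 = {1, 5, 6, 10}  B2 = {5, 6, 10, 12}  B3 = {2, 5, 10, 12}  B4 = {2, 4, 10, 12}  B5 = {2, 4, 9, 12}  B6 = {2, 4, 9, 11}  B7 = {3, 4, 9, 11}  B8 = {3, 7, 9, 11}  B9 = {3, 7, 8, 11}
Tree: B1–B2, B2–B3, B3–B4, B4–B5, B5–B6, B6–B7, B7–B8, B8–B9
The largest bag has 4 vertices, giving width 3; this decomposition certifies tw(G) ≤ 3. For the lower bound: the 4 vertex sets {1,5,6}, {10}, {12}, {2,4,9,11} are disjoint, each induces a connected subgraph, and every pair is joined by at least one edge of G. Contracting each set to a single vertex therefore yields K_{4} as a minor, and since treewidth is minor-monotone, tw(G) ≥ tw(K_{4}) = 3. Hence tw(G) = 3 exactly.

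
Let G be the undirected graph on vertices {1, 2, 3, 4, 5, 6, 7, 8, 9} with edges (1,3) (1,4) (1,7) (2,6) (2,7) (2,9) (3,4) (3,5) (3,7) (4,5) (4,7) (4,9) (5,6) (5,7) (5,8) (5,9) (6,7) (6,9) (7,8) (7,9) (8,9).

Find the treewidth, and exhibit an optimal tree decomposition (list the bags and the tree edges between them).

Treewidth 3.
Bags: B1 = {5, 6, 7, 9}  B2 = {5, 7, 8, 9}  B3 = {4, 5, 7, 9}  B4 = {3, 4, 5, 7}  B5 = {2, 6, 7, 9}  B6 = {1, 3, 4, 7}
Tree: B1–B2, B1–B3, B3–B4, B1–B5, B4–B6

Every bag has size at most 4, so the width is 4 − 1 = 3 and tw(G) ≤ 3. Conversely, {1, 3, 4, 7} is a clique of size 4, and the vertices of any clique must share a bag in every tree decomposition; so some bag has ≥ 4 vertices and tw(G) ≥ 3. Hence tw(G) = 3 exactly.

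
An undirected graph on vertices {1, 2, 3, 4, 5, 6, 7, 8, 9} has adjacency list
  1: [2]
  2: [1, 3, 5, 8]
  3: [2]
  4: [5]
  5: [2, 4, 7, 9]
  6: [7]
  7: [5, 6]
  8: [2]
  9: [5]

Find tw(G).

A width-1 tree decomposition is:
Bags: B1 = {2, 5}  B2 = {4, 5}  B3 = {2, 8}  B4 = {1, 2}  B5 = {5, 9}  B6 = {5, 7}  B7 = {2, 3}  B8 = {6, 7}
Tree: B1–B2, B1–B3, B1–B4, B2–B5, B5–B6, B4–B7, B6–B8
Every bag has size at most 2, so the width is 2 − 1 = 1 and tw(G) ≤ 1. Since G has at least one edge (e.g. 2–5), it is not an edgeless graph, so tw(G) ≥ 1. Combining the bounds, tw(G) = 1.

1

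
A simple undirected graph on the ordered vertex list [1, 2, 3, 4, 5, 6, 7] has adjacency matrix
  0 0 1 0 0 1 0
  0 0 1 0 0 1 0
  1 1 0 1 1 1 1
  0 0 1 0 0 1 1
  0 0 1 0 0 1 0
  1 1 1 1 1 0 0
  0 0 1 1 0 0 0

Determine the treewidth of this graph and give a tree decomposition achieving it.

The largest bag has 3 vertices, giving width 2; this decomposition certifies tw(G) ≤ 2. On the other hand G contains the 3-clique {1, 3, 6}. A clique must lie in a single bag of any decomposition, so no decomposition can have width below 2. Hence tw(G) = 2 exactly.

Treewidth 2.
One such decomposition:
Bags: B1 = {2, 3, 6}  B2 = {3, 4, 6}  B3 = {3, 4, 7}  B4 = {1, 3, 6}  B5 = {3, 5, 6}
Tree: B1–B2, B2–B3, B1–B4, B1–B5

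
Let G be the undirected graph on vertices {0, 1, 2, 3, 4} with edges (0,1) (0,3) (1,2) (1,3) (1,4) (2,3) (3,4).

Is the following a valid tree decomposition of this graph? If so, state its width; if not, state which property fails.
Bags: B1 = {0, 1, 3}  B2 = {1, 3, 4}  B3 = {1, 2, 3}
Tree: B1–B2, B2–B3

Vertex coverage: the bags together contain {0, 1, 2, 3, 4}, the full vertex set. Edge coverage: each edge of G has both endpoints in at least one bag. Running intersection: for every vertex, the bags containing it form a connected subtree. All three properties hold, so this is a valid tree decomposition of width max|bag| − 1 = 2, and hence tw(G) ≤ 2.

Yes; width 2.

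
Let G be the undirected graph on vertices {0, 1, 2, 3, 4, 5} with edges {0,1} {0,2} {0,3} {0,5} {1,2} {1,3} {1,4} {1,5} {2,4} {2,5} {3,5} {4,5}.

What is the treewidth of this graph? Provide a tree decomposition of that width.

Treewidth 3.
Bags: B1 = {0, 1, 2, 5}  B2 = {0, 1, 3, 5}  B3 = {1, 2, 4, 5}
Tree: B1–B2, B1–B3

Each bag holds 4 vertices, so the decomposition has width 3, which upper-bounds the treewidth. Conversely, {0, 1, 2, 5} is a clique of size 4, and the vertices of any clique must share a bag in every tree decomposition; so some bag has ≥ 4 vertices and tw(G) ≥ 3. Therefore the treewidth is 3.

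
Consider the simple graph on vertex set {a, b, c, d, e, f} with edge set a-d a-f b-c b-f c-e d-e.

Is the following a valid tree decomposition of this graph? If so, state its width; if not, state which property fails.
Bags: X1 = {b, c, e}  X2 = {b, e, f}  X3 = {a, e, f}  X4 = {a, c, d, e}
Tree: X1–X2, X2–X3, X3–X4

A tree decomposition must satisfy three properties: every vertex lies in some bag; for every edge, both endpoints lie together in some bag; and for every vertex, the bags containing it form a connected subtree. Here bags containing vertex c are not connected in the tree, so the decomposition is invalid.

No — bags containing vertex c are not connected in the tree.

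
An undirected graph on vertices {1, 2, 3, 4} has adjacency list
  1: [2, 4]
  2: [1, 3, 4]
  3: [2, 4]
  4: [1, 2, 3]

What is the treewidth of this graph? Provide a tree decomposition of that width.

Every bag has size at most 3, so the width is 3 − 1 = 2 and tw(G) ≤ 2. On the other hand G contains the 3-clique {1, 2, 4}. A clique must lie in a single bag of any decomposition, so no decomposition can have width below 2. The upper and lower bounds meet at 2, so that is the treewidth.

Treewidth 2.
Bags: B1 = {1, 2, 4}  B2 = {2, 3, 4}
Tree: B1–B2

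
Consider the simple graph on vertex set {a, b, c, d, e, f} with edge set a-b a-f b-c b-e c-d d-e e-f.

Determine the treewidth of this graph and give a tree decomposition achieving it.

Treewidth 2.
One optimal decomposition is:
Bags: B1 = {c, d, e}  B2 = {b, c, e}  B3 = {b, e, f}  B4 = {a, b, f}
Tree: B1–B2, B2–B3, B3–B4

The largest bag has 3 vertices, giving width 2; this decomposition certifies tw(G) ≤ 2. Since d–c–b–e–d is a cycle in G, G is not acyclic. Forests are exactly the graphs of treewidth ≤ 1, so tw(G) ≥ 2. The upper and lower bounds meet at 2, so that is the treewidth.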